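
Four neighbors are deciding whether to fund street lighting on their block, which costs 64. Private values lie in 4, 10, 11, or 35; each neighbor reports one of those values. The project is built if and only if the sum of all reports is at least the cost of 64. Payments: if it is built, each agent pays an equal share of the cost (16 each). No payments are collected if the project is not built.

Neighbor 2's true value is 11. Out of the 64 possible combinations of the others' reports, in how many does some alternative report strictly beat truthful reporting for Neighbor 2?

Others report (10, 10, 35): truth gives -5; report 4 gives 0 > -5. Violating.
Others report (10, 11, 35): truth gives -5; report 4 gives 0 > -5. Violating.
Others report (10, 35, 10): truth gives -5; report 4 gives 0 > -5. Violating.
Others report (10, 35, 11): truth gives -5; report 4 gives 0 > -5. Violating.
Others report (4, 4, 4): truth gives 0; no alternative beats it.
Others report (4, 4, 10): truth gives 0; no alternative beats it.
(Checking all 64 profiles: 12 have a profitable deviation, 52 do not.)

12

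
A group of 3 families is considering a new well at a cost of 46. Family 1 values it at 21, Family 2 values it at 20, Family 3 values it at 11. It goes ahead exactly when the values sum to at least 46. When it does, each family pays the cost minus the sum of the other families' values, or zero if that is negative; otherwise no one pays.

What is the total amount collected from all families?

34

Total value 52 ≥ cost 46, so it is built.
Family 1: others sum to 31; max(0, 46 - 31) = 15.
Family 2: others sum to 32; max(0, 46 - 32) = 14.
Family 3: others sum to 41; max(0, 46 - 41) = 5.
Total collected = 15 + 14 + 5 = 34.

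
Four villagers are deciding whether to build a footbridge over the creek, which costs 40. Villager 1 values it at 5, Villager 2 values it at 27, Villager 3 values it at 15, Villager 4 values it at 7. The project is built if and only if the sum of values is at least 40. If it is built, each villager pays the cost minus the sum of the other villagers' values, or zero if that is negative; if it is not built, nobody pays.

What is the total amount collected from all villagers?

14

Total value 54 ≥ cost 40, so it is built.
Villager 1: others sum to 49; max(0, 40 - 49) = 0.
Villager 2: others sum to 27; max(0, 40 - 27) = 13.
Villager 3: others sum to 39; max(0, 40 - 39) = 1.
Villager 4: others sum to 47; max(0, 40 - 47) = 0.
Total collected = 0 + 13 + 1 + 0 = 14.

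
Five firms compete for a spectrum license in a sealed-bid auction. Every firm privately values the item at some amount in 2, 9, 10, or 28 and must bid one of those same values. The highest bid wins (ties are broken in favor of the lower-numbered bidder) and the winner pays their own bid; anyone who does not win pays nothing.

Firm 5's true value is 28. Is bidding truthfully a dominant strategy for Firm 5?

No

Consider the case where Firm 1 bids 2, Firm 2 bids 2, Firm 3 bids 2 and Firm 4 bids 2.
Truthful bid 28: wins, pays 28, utility 28 - 28 = 0.
Bid 9 instead: wins, pays 9, utility 28 - 9 = 19.
Since 19 > 0, bidding 9 is strictly better here, so truthful bidding is not dominant.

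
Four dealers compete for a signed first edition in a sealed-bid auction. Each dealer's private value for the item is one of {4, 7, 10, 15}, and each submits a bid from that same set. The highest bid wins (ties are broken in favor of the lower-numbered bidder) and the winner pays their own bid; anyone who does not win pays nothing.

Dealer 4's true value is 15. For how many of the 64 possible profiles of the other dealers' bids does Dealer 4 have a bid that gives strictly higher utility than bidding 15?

8

Others bid (4, 4, 4): truth gives 0; bid 7 gives 8 > 0. Violating.
Others bid (4, 4, 7): truth gives 0; bid 10 gives 5 > 0. Violating.
Others bid (4, 7, 4): truth gives 0; bid 10 gives 5 > 0. Violating.
Others bid (4, 7, 7): truth gives 0; bid 10 gives 5 > 0. Violating.
Others bid (4, 4, 10): truth gives 0; no alternative beats it.
Others bid (4, 4, 15): truth gives 0; no alternative beats it.
(Checking all 64 profiles: 8 have a profitable deviation, 56 do not.)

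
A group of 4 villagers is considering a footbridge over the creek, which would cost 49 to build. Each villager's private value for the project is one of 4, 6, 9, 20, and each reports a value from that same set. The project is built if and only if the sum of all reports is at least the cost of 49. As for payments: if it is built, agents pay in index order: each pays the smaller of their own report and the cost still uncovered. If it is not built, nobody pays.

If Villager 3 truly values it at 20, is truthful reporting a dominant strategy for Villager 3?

Consider the case where Villager 1 reports 4, Villager 2 reports 20 and Villager 4 reports 20.
Truthful report 20: project built, pays 20, utility 20 - 20 = 0.
Report 6 instead: project built, pays 6, utility 20 - 6 = 14.
Since 14 > 0, reporting 6 is strictly better here, so truthful reporting is not dominant.

No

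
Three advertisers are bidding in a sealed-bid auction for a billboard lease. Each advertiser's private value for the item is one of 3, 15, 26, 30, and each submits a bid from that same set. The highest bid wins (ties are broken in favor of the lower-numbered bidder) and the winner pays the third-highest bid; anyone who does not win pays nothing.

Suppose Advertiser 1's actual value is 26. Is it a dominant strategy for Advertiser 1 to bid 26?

No

Consider the case where Advertiser 2 bids 3 and Advertiser 3 bids 30.
Truthful bid 26: loses, pays 0, utility 0.
Bid 30 instead: wins, pays 3, utility 26 - 3 = 23.
Since 23 > 0, bidding 30 is strictly better here, so truthful bidding is not dominant.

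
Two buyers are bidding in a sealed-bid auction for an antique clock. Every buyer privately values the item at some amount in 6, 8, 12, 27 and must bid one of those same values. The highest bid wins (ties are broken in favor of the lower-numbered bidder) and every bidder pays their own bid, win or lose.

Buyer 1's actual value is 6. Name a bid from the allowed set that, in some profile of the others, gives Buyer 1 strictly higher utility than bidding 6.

8

Suppose Buyer 2 bids 8.
Bid 6: loses but pays 6, utility -6.
Bid 8: wins, pays 8, utility 6 - 8 = -2.
So bidding 8 beats truth here (-2 > -6).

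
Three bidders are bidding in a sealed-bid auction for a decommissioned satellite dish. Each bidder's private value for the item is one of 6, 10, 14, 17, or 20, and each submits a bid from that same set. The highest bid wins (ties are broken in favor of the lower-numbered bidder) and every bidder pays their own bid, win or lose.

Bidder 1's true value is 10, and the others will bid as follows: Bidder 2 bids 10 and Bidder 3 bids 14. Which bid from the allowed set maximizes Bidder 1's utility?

Bid 6: loses but pays 6, utility -6.
Bid 10: loses but pays 10, utility -10.
Bid 14: wins, pays 14, utility 10 - 14 = -4.
Bid 17: wins, pays 17, utility 10 - 17 = -7.
Bid 20: wins, pays 20, utility 10 - 20 = -10.
The best choice is 14 with utility -4.

14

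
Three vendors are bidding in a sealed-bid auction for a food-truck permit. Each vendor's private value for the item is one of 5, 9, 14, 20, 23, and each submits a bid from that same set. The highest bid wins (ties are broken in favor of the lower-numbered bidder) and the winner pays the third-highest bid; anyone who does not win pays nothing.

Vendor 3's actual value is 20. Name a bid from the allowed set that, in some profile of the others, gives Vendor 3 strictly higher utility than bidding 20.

23

Suppose Vendor 1 bids 5 and Vendor 2 bids 20.
Bid 20: loses, pays 0, utility 0.
Bid 23: wins, pays 5, utility 20 - 5 = 15.
So bidding 23 beats truth here (15 > 0).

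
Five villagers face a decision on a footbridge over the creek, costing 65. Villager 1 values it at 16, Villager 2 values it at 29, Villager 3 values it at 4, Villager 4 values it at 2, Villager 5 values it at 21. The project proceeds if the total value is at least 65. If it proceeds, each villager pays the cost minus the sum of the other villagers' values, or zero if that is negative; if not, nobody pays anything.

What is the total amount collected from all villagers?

Total value 72 ≥ cost 65, so it is built.
Villager 1: others sum to 56; max(0, 65 - 56) = 9.
Villager 2: others sum to 43; max(0, 65 - 43) = 22.
Villager 3: others sum to 68; max(0, 65 - 68) = 0.
Villager 4: others sum to 70; max(0, 65 - 70) = 0.
Villager 5: others sum to 51; max(0, 65 - 51) = 14.
Total collected = 9 + 22 + 0 + 0 + 14 = 45.

45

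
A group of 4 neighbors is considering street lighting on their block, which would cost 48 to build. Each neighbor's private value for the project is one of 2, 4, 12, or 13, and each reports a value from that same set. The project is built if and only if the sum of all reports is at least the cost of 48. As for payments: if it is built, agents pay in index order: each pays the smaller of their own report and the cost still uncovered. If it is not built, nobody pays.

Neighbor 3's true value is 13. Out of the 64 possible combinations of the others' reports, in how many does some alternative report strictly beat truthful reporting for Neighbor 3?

Others report (12, 12, 12): truth gives 0; report 12 gives 1 > 0. Violating.
Others report (12, 12, 13): truth gives 0; report 12 gives 1 > 0. Violating.
Others report (12, 13, 12): truth gives 0; report 12 gives 1 > 0. Violating.
Others report (12, 13, 13): truth gives 0; report 12 gives 1 > 0. Violating.
Others report (2, 2, 2): truth gives 0; no alternative beats it.
Others report (2, 2, 4): truth gives 0; no alternative beats it.
(Checking all 64 profiles: 8 have a profitable deviation, 56 do not.)

8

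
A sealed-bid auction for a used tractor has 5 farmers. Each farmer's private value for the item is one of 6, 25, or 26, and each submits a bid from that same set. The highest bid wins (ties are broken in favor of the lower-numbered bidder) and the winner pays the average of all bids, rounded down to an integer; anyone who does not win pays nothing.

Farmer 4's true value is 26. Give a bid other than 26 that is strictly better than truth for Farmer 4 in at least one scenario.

Suppose Farmer 1 bids 6, Farmer 2 bids 6, Farmer 3 bids 6 and Farmer 5 bids 6.
Bid 26: wins, pays 10, utility 26 - 10 = 16.
Bid 25: wins, pays 9, utility 26 - 9 = 17.
So bidding 25 beats truth here (17 > 16).

25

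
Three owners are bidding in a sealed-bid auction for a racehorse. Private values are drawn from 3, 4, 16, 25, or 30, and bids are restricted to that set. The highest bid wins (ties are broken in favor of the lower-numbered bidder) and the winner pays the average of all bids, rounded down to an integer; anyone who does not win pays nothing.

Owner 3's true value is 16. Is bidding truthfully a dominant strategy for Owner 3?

Consider the case where Owner 1 bids 3 and Owner 2 bids 3.
Truthful bid 16: wins, pays 7, utility 16 - 7 = 9.
Bid 4 instead: wins, pays 3, utility 16 - 3 = 13.
Since 13 > 9, bidding 4 is strictly better here, so truthful bidding is not dominant.

No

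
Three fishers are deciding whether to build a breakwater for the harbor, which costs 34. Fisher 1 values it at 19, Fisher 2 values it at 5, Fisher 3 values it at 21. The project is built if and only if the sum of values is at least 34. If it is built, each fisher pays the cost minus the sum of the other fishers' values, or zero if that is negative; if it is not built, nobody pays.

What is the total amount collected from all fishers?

18

Total value 45 ≥ cost 34, so it is built.
Fisher 1: others sum to 26; max(0, 34 - 26) = 8.
Fisher 2: others sum to 40; max(0, 34 - 40) = 0.
Fisher 3: others sum to 24; max(0, 34 - 24) = 10.
Total collected = 8 + 0 + 10 = 18.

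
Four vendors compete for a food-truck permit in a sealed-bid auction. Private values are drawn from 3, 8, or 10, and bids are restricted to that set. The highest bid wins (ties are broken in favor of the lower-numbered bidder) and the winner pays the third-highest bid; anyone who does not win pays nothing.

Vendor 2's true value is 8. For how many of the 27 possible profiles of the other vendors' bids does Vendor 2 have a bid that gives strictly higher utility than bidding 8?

3

Others bid (3, 3, 10): truth gives 0; bid 10 gives 5 > 0. Violating.
Others bid (3, 10, 3): truth gives 0; bid 10 gives 5 > 0. Violating.
Others bid (8, 3, 3): truth gives 0; bid 10 gives 5 > 0. Violating.
Others bid (3, 3, 3): truth gives 5; no alternative beats it.
Others bid (3, 3, 8): truth gives 5; no alternative beats it.
(Checking all 27 profiles: 3 have a profitable deviation, 24 do not.)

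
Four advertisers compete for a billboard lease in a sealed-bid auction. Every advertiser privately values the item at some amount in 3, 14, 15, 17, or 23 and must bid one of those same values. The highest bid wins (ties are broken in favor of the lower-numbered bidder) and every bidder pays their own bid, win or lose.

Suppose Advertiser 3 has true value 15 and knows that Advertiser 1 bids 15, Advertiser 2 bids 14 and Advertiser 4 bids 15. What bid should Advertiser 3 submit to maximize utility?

Bid 3: loses but pays 3, utility -3.
Bid 14: loses but pays 14, utility -14.
Bid 15: loses but pays 15, utility -15.
Bid 17: wins, pays 17, utility 15 - 17 = -2.
Bid 23: wins, pays 23, utility 15 - 23 = -8.
The best choice is 17 with utility -2.

17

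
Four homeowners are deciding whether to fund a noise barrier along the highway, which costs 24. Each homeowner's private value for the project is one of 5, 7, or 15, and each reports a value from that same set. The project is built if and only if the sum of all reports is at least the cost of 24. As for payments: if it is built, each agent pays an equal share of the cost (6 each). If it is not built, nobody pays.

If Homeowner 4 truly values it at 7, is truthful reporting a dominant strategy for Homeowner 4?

No

Consider the case where Homeowner 1 reports 5, Homeowner 2 reports 5 and Homeowner 3 reports 5.
Truthful report 7: project not built, utility 0.
Report 15 instead: project built, pays 6, utility 7 - 6 = 1.
Since 1 > 0, reporting 15 is strictly better here, so truthful reporting is not dominant.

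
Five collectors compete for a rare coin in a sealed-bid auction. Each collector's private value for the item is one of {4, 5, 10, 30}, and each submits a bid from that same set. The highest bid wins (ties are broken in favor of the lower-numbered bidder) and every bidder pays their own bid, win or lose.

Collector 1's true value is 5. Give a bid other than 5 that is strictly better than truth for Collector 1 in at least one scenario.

Suppose Collector 2 bids 4, Collector 3 bids 4, Collector 4 bids 4 and Collector 5 bids 4.
Bid 5: wins, pays 5, utility 5 - 5 = 0.
Bid 4: wins, pays 4, utility 5 - 4 = 1.
So bidding 4 beats truth here (1 > 0).

4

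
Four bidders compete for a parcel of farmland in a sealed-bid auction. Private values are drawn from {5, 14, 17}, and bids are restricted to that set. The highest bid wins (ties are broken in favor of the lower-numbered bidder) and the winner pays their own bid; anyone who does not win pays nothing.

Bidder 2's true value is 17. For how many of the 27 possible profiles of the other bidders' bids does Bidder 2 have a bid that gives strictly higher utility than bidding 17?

Others bid (5, 5, 5): truth gives 0; bid 14 gives 3 > 0. Violating.
Others bid (5, 5, 14): truth gives 0; bid 14 gives 3 > 0. Violating.
Others bid (5, 14, 5): truth gives 0; bid 14 gives 3 > 0. Violating.
Others bid (5, 14, 14): truth gives 0; bid 14 gives 3 > 0. Violating.
Others bid (5, 5, 17): truth gives 0; no alternative beats it.
Others bid (5, 14, 17): truth gives 0; no alternative beats it.
(Checking all 27 profiles: 4 have a profitable deviation, 23 do not.)

4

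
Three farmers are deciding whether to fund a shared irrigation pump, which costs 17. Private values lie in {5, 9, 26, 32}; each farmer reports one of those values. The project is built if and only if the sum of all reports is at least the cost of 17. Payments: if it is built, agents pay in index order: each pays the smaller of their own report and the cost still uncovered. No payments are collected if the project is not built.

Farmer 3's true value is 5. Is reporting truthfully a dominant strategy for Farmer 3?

Yes

Check each profile of the others' reports and compare truth against every alternative report.
Others report (5, 5): truth gives 0, best alternative gives -2.
Others report (5, 26): truth gives 5, best alternative gives 5.
Others report (5, 32): truth gives 5, best alternative gives 5.
Others report (9, 9): truth gives 5, best alternative gives 5.
Others report (9, 26): truth gives 5, best alternative gives 5.
Others report (9, 32): truth gives 5, best alternative gives 5.
(Remaining 10 profiles checked similarly; truth is weakly best in each.)
In every case the truthful report is at least as good as any alternative, so it is a dominant strategy.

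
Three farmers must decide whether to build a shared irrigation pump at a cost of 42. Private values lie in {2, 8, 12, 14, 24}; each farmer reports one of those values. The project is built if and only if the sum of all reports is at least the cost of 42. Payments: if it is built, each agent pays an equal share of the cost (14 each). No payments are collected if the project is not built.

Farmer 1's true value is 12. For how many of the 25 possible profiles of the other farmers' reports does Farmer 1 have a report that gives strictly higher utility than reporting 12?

6

Others report (8, 24): truth gives -2; report 2 gives 0 > -2. Violating.
Others report (12, 24): truth gives -2; report 2 gives 0 > -2. Violating.
Others report (14, 24): truth gives -2; report 2 gives 0 > -2. Violating.
Others report (24, 8): truth gives -2; report 2 gives 0 > -2. Violating.
Others report (2, 2): truth gives 0; no alternative beats it.
Others report (2, 8): truth gives 0; no alternative beats it.
(Checking all 25 profiles: 6 have a profitable deviation, 19 do not.)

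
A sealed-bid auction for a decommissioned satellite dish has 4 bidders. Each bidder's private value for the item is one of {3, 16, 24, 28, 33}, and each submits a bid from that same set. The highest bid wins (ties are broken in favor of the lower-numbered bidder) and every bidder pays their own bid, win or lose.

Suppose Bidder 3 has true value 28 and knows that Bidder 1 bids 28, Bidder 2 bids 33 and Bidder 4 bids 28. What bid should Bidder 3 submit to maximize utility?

3

Bid 3: loses but pays 3, utility -3.
Bid 16: loses but pays 16, utility -16.
Bid 24: loses but pays 24, utility -24.
Bid 28: loses but pays 28, utility -28.
Bid 33: loses but pays 33, utility -33.
The best choice is 3 with utility -3.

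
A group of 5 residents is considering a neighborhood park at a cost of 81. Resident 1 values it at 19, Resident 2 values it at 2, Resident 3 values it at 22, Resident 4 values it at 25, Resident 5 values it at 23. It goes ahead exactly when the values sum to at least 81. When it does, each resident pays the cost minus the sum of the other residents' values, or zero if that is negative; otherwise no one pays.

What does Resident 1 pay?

Total value 91 ≥ cost 81, so the project is built.
The other residents' values sum to 72.
Cost minus that sum is 81 - 72 = 9.

9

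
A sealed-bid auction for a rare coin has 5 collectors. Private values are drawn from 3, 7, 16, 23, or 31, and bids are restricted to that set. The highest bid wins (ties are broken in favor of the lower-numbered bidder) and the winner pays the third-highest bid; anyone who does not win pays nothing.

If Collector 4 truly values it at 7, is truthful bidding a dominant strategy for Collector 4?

No

Consider the case where Collector 1 bids 3, Collector 2 bids 3, Collector 3 bids 3 and Collector 5 bids 16.
Truthful bid 7: loses, pays 0, utility 0.
Bid 16 instead: wins, pays 3, utility 7 - 3 = 4.
Since 4 > 0, bidding 16 is strictly better here, so truthful bidding is not dominant.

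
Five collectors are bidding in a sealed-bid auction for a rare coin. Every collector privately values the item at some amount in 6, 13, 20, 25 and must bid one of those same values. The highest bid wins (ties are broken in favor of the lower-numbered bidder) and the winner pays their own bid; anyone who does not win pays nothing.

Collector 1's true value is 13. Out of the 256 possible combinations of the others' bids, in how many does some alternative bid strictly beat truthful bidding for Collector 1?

1

Others bid (6, 6, 6, 6): truth gives 0; bid 6 gives 7 > 0. Violating.
Others bid (6, 6, 6, 13): truth gives 0; no alternative beats it.
Others bid (6, 6, 6, 20): truth gives 0; no alternative beats it.
(Checking all 256 profiles: 1 has a profitable deviation, 255 do not.)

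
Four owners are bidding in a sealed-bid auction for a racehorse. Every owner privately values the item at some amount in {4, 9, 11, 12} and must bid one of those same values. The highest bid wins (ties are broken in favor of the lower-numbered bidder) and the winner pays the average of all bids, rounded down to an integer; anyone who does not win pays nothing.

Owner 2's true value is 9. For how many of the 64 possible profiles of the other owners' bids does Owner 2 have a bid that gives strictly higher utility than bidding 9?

12

Others bid (4, 4, 11): truth gives 0; bid 11 gives 2 > 0. Violating.
Others bid (4, 4, 12): truth gives 0; bid 12 gives 1 > 0. Violating.
Others bid (4, 9, 11): truth gives 0; bid 11 gives 1 > 0. Violating.
Others bid (4, 11, 4): truth gives 0; bid 11 gives 2 > 0. Violating.
Others bid (4, 4, 4): truth gives 4; no alternative beats it.
Others bid (4, 4, 9): truth gives 3; no alternative beats it.
(Checking all 64 profiles: 12 have a profitable deviation, 52 do not.)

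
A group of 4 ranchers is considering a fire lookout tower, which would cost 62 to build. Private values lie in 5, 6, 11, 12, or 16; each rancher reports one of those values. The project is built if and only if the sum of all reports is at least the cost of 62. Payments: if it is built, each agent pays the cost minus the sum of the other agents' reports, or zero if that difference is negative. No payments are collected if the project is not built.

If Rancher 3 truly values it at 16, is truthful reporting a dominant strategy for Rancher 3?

Check each profile of the others' reports and compare truth against every alternative report.
Others report (16, 16, 16): truth gives 2, best alternative gives 0.
Others report (5, 5, 5): truth gives 0, best alternative gives 0.
Others report (5, 5, 6): truth gives 0, best alternative gives 0.
Others report (5, 5, 11): truth gives 0, best alternative gives 0.
Others report (5, 5, 12): truth gives 0, best alternative gives 0.
Others report (5, 5, 16): truth gives 0, best alternative gives 0.
(Remaining 119 profiles checked similarly; truth is weakly best in each.)
In every case the truthful report is at least as good as any alternative, so it is a dominant strategy.

Yes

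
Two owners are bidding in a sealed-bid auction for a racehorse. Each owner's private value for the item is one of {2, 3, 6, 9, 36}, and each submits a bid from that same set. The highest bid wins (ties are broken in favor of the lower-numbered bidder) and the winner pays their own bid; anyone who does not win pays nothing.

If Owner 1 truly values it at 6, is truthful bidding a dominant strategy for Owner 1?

Consider the case where Owner 2 bids 2.
Truthful bid 6: wins, pays 6, utility 6 - 6 = 0.
Bid 2 instead: wins, pays 2, utility 6 - 2 = 4.
Since 4 > 0, bidding 2 is strictly better here, so truthful bidding is not dominant.

No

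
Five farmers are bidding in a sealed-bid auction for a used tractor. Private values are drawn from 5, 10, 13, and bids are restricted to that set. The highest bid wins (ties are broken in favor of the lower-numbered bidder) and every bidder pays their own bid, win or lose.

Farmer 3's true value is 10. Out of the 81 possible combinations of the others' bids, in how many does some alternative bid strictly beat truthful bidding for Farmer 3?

77

Others bid (5, 5, 5, 13): truth gives -10; bid 13 gives -3 > -10. Violating.
Others bid (5, 5, 10, 13): truth gives -10; bid 13 gives -3 > -10. Violating.
Others bid (5, 5, 13, 5): truth gives -10; bid 13 gives -3 > -10. Violating.
Others bid (5, 5, 13, 10): truth gives -10; bid 13 gives -3 > -10. Violating.
Others bid (5, 5, 5, 5): truth gives 0; no alternative beats it.
Others bid (5, 5, 5, 10): truth gives 0; no alternative beats it.
(Checking all 81 profiles: 77 have a profitable deviation, 4 do not.)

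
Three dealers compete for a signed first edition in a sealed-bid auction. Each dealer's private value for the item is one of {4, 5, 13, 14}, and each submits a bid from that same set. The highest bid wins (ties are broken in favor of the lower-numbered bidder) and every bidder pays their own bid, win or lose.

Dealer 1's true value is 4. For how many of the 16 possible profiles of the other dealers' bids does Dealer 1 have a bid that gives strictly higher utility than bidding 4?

3

Others bid (4, 5): truth gives -4; bid 5 gives -1 > -4. Violating.
Others bid (5, 4): truth gives -4; bid 5 gives -1 > -4. Violating.
Others bid (5, 5): truth gives -4; bid 5 gives -1 > -4. Violating.
Others bid (4, 4): truth gives 0; no alternative beats it.
Others bid (4, 13): truth gives -4; no alternative beats it.
(Checking all 16 profiles: 3 have a profitable deviation, 13 do not.)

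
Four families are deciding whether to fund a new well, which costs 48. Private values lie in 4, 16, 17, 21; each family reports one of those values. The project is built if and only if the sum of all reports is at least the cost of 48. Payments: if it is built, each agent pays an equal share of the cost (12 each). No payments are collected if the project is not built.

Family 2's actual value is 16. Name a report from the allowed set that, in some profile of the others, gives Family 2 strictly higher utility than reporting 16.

21

Suppose Family 1 reports 4, Family 3 reports 4 and Family 4 reports 21.
Report 16: project not built, utility 0.
Report 21: project built, pays 12, utility 16 - 12 = 4.
So reporting 21 beats truth here (4 > 0).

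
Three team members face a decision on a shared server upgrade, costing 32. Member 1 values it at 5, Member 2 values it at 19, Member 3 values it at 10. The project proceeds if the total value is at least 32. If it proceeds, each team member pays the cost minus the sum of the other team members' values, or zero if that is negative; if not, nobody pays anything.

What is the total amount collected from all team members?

28

Total value 34 ≥ cost 32, so it is built.
Member 1: others sum to 29; max(0, 32 - 29) = 3.
Member 2: others sum to 15; max(0, 32 - 15) = 17.
Member 3: others sum to 24; max(0, 32 - 24) = 8.
Total collected = 3 + 17 + 8 = 28.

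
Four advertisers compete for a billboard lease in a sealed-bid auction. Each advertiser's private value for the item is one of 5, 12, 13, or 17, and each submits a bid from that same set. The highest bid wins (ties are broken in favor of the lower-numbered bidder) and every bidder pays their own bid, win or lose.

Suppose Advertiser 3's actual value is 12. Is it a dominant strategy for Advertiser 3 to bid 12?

No

Consider the case where Advertiser 1 bids 5, Advertiser 2 bids 5 and Advertiser 4 bids 13.
Truthful bid 12: loses but pays 12, utility -12.
Bid 5 instead: loses but pays 5, utility -5.
Since -5 > -12, bidding 5 is strictly better here, so truthful bidding is not dominant.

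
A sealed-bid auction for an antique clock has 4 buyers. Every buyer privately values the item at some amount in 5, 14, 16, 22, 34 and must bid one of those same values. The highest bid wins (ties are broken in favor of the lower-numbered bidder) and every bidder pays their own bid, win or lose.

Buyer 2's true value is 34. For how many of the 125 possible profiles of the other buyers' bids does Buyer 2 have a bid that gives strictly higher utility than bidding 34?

73

Others bid (5, 5, 5): truth gives 0; bid 14 gives 20 > 0. Violating.
Others bid (5, 5, 14): truth gives 0; bid 14 gives 20 > 0. Violating.
Others bid (5, 5, 16): truth gives 0; bid 16 gives 18 > 0. Violating.
Others bid (5, 5, 22): truth gives 0; bid 22 gives 12 > 0. Violating.
Others bid (5, 5, 34): truth gives 0; no alternative beats it.
Others bid (5, 14, 34): truth gives 0; no alternative beats it.
(Checking all 125 profiles: 73 have a profitable deviation, 52 do not.)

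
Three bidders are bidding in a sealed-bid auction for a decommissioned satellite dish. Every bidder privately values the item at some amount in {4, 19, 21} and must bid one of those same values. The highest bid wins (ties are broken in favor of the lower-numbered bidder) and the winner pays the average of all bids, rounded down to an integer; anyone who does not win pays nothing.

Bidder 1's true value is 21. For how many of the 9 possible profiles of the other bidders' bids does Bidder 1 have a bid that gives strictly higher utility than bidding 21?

1

Others bid (4, 4): truth gives 12; bid 4 gives 17 > 12. Violating.
Others bid (4, 19): truth gives 7; no alternative beats it.
Others bid (4, 21): truth gives 6; no alternative beats it.
(Checking all 9 profiles: 1 has a profitable deviation, 8 do not.)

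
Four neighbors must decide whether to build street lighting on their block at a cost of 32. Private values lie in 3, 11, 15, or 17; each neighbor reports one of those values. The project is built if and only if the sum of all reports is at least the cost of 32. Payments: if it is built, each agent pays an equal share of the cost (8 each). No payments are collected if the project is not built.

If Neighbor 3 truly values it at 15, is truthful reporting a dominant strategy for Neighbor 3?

Check each profile of the others' reports and compare truth against every alternative report.
Others report (3, 3, 11): truth gives 7, best alternative gives 7.
Others report (3, 3, 15): truth gives 7, best alternative gives 7.
Others report (3, 3, 17): truth gives 7, best alternative gives 7.
Others report (3, 11, 3): truth gives 7, best alternative gives 7.
Others report (3, 11, 11): truth gives 7, best alternative gives 7.
Others report (3, 11, 15): truth gives 7, best alternative gives 7.
(Remaining 58 profiles checked similarly; truth is weakly best in each.)
In every case the truthful report is at least as good as any alternative, so it is a dominant strategy.

Yes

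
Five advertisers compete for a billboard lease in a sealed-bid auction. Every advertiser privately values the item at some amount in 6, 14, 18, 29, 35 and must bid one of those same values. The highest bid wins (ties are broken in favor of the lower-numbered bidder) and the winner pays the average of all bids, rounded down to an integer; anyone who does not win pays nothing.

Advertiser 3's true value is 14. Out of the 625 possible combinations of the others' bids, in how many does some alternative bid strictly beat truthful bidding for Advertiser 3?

22

Others bid (6, 6, 6, 18): truth gives 0; bid 18 gives 4 > 0. Violating.
Others bid (6, 6, 14, 18): truth gives 0; bid 18 gives 2 > 0. Violating.
Others bid (6, 6, 18, 6): truth gives 0; bid 18 gives 4 > 0. Violating.
Others bid (6, 6, 18, 14): truth gives 0; bid 18 gives 2 > 0. Violating.
Others bid (6, 6, 6, 6): truth gives 7; no alternative beats it.
Others bid (6, 6, 6, 14): truth gives 5; no alternative beats it.
(Checking all 625 profiles: 22 have a profitable deviation, 603 do not.)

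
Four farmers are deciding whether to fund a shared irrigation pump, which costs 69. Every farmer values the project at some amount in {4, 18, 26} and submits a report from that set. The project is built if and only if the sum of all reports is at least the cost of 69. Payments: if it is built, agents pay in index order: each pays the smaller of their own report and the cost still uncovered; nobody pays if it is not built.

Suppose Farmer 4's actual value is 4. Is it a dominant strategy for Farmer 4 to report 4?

Check each profile of the others' reports and compare truth against every alternative report.
Others report (18, 18, 18): truth gives 0, best alternative gives -11.
Others report (4, 26, 26): truth gives 0, best alternative gives -9.
Others report (26, 4, 26): truth gives 0, best alternative gives -9.
Others report (26, 26, 4): truth gives 0, best alternative gives -9.
Others report (18, 18, 26): truth gives 0, best alternative gives -3.
Others report (18, 26, 18): truth gives 0, best alternative gives -3.
(Remaining 21 profiles checked similarly; truth is weakly best in each.)
In every case the truthful report is at least as good as any alternative, so it is a dominant strategy.

Yes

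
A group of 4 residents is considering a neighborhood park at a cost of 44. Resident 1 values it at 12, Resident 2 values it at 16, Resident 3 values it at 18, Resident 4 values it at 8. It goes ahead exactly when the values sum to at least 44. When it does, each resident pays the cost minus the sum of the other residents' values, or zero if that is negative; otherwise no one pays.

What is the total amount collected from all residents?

Total value 54 ≥ cost 44, so it is built.
Resident 1: others sum to 42; max(0, 44 - 42) = 2.
Resident 2: others sum to 38; max(0, 44 - 38) = 6.
Resident 3: others sum to 36; max(0, 44 - 36) = 8.
Resident 4: others sum to 46; max(0, 44 - 46) = 0.
Total collected = 2 + 6 + 8 + 0 = 16.

16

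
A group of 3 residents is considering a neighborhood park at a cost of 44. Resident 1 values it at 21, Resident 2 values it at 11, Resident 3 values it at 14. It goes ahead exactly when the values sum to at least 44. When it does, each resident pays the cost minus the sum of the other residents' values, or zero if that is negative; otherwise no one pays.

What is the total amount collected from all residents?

Total value 46 ≥ cost 44, so it is built.
Resident 1: others sum to 25; max(0, 44 - 25) = 19.
Resident 2: others sum to 35; max(0, 44 - 35) = 9.
Resident 3: others sum to 32; max(0, 44 - 32) = 12.
Total collected = 19 + 9 + 12 = 40.

40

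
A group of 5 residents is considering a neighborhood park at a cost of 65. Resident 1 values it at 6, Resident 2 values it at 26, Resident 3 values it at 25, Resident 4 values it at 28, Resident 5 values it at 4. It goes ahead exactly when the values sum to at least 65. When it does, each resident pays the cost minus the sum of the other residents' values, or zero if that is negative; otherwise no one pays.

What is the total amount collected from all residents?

7

Total value 89 ≥ cost 65, so it is built.
Resident 1: others sum to 83; max(0, 65 - 83) = 0.
Resident 2: others sum to 63; max(0, 65 - 63) = 2.
Resident 3: others sum to 64; max(0, 65 - 64) = 1.
Resident 4: others sum to 61; max(0, 65 - 61) = 4.
Resident 5: others sum to 85; max(0, 65 - 85) = 0.
Total collected = 0 + 2 + 1 + 4 + 0 = 7.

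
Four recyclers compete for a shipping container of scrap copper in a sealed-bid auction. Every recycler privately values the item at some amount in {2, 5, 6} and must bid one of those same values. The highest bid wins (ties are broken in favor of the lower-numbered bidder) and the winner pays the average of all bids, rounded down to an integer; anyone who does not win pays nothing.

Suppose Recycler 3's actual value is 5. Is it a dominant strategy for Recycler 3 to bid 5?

No

Consider the case where Recycler 1 bids 2, Recycler 2 bids 2 and Recycler 4 bids 6.
Truthful bid 5: loses, pays 0, utility 0.
Bid 6 instead: wins, pays 4, utility 5 - 4 = 1.
Since 1 > 0, bidding 6 is strictly better here, so truthful bidding is not dominant.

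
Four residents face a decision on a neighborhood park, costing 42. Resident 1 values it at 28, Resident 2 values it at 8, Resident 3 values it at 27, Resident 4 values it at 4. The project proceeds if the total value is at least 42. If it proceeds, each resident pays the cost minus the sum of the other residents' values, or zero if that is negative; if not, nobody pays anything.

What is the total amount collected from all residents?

Total value 67 ≥ cost 42, so it is built.
Resident 1: others sum to 39; max(0, 42 - 39) = 3.
Resident 2: others sum to 59; max(0, 42 - 59) = 0.
Resident 3: others sum to 40; max(0, 42 - 40) = 2.
Resident 4: others sum to 63; max(0, 42 - 63) = 0.
Total collected = 3 + 0 + 2 + 0 = 5.

5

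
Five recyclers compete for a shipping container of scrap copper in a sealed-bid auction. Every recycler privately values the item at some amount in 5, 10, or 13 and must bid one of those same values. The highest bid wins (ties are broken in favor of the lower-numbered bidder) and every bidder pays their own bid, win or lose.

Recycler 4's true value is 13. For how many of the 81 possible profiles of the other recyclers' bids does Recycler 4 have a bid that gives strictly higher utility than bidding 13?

59

Others bid (5, 5, 5, 5): truth gives 0; bid 10 gives 3 > 0. Violating.
Others bid (5, 5, 5, 10): truth gives 0; bid 10 gives 3 > 0. Violating.
Others bid (5, 5, 13, 5): truth gives -13; bid 5 gives -5 > -13. Violating.
Others bid (5, 5, 13, 10): truth gives -13; bid 5 gives -5 > -13. Violating.
Others bid (5, 5, 5, 13): truth gives 0; no alternative beats it.
Others bid (5, 5, 10, 5): truth gives 0; no alternative beats it.
(Checking all 81 profiles: 59 have a profitable deviation, 22 do not.)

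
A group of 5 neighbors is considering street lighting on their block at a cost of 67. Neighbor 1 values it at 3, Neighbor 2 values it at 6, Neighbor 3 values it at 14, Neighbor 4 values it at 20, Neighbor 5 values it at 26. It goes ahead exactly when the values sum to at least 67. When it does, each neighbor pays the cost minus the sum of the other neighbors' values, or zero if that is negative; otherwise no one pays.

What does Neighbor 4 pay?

18

Total value 69 ≥ cost 67, so the project is built.
The other neighbors' values sum to 49.
Cost minus that sum is 67 - 49 = 18.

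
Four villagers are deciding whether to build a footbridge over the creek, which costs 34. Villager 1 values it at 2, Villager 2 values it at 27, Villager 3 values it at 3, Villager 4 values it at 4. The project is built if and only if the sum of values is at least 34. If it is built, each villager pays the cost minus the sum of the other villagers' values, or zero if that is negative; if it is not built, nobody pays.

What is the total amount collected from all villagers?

28

Total value 36 ≥ cost 34, so it is built.
Villager 1: others sum to 34; max(0, 34 - 34) = 0.
Villager 2: others sum to 9; max(0, 34 - 9) = 25.
Villager 3: others sum to 33; max(0, 34 - 33) = 1.
Villager 4: others sum to 32; max(0, 34 - 32) = 2.
Total collected = 0 + 25 + 1 + 2 = 28.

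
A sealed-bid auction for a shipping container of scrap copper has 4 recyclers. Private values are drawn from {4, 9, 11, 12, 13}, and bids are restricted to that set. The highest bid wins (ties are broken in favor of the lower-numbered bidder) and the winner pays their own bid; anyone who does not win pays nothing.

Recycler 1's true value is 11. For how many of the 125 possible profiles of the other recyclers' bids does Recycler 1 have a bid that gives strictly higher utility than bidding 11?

8

Others bid (4, 4, 4): truth gives 0; bid 4 gives 7 > 0. Violating.
Others bid (4, 4, 9): truth gives 0; bid 9 gives 2 > 0. Violating.
Others bid (4, 9, 4): truth gives 0; bid 9 gives 2 > 0. Violating.
Others bid (4, 9, 9): truth gives 0; bid 9 gives 2 > 0. Violating.
Others bid (4, 4, 11): truth gives 0; no alternative beats it.
Others bid (4, 4, 12): truth gives 0; no alternative beats it.
(Checking all 125 profiles: 8 have a profitable deviation, 117 do not.)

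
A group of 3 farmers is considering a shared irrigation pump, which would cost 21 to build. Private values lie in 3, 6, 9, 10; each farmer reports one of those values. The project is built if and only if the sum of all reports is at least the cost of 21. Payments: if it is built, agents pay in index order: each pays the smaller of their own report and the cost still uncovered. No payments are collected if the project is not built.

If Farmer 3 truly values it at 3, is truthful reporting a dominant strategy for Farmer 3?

Yes

Check each profile of the others' reports and compare truth against every alternative report.
Others report (6, 9): truth gives 0, best alternative gives -3.
Others report (9, 6): truth gives 0, best alternative gives -3.
Others report (6, 10): truth gives 0, best alternative gives -2.
Others report (10, 6): truth gives 0, best alternative gives -2.
Others report (10, 10): truth gives 2, best alternative gives 2.
Others report (9, 10): truth gives 1, best alternative gives 1.
(Remaining 10 profiles checked similarly; truth is weakly best in each.)
In every case the truthful report is at least as good as any alternative, so it is a dominant strategy.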